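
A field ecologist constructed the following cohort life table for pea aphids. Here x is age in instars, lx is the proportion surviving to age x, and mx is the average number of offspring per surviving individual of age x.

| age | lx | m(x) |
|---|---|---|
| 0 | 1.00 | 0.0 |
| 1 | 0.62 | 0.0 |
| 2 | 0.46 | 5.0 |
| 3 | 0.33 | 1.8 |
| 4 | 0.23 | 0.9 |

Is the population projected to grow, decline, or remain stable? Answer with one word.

growing

R0 = Σ lx·mx = 0 + 0 + 2.3 + 0.594 + 0.207 = 3.101
R0 > 1, so the population is growing.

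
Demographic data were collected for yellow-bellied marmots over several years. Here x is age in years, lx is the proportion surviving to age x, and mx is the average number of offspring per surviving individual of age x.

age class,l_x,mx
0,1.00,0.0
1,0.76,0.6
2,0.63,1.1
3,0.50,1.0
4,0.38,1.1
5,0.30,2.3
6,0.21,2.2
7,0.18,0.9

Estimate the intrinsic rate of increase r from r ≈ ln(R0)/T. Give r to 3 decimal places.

R0 = Σ lx·mx = 0 + 0.456 + 0.693 + 0.5 + 0.418 + 0.69 + 0.462 + 0.162 = 3.381
Σ x·lx·mx = 12.37; T = 12.37/3.381 = 3.65868…
r ≈ ln(R0)/T = ln(3.381)/3.65868… = 0.33295… → 0.333

0.333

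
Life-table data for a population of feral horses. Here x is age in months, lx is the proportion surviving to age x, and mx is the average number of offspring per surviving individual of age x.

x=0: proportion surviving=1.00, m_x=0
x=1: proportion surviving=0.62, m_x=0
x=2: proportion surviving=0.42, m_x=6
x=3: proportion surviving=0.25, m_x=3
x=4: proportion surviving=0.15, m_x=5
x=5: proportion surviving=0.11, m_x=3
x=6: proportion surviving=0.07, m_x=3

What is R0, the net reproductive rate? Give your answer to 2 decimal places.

4.56

lx·mx by age: 0, 0, 2.52, 0.75, 0.75, 0.33, 0.21
R0 = Σ lx·mx = 4.56 → 4.56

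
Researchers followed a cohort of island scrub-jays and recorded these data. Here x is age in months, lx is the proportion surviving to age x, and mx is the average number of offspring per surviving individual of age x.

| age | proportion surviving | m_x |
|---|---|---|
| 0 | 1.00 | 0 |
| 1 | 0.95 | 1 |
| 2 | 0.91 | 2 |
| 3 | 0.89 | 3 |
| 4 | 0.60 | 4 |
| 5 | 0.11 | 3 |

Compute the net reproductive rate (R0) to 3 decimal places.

lx·mx by age: 0, 0.95, 1.82, 2.67, 2.4, 0.33
R0 = Σ lx·mx = 8.17 → 8.170

8.170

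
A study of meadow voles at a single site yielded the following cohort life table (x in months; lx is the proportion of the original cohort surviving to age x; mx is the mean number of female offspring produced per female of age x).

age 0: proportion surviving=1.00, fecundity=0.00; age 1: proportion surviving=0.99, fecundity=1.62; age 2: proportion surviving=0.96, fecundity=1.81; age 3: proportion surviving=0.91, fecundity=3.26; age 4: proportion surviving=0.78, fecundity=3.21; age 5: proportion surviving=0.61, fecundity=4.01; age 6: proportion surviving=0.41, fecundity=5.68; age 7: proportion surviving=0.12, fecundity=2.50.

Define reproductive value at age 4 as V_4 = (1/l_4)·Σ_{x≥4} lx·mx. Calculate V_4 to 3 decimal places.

lx·mx for x ≥ 4: 2.5038, 2.4461, 2.3288, 0.3 → sum = 7.5787
V_4 = 7.5787 / l_4 = 7.5787 / 0.78 = 9.716282… → 9.716

9.716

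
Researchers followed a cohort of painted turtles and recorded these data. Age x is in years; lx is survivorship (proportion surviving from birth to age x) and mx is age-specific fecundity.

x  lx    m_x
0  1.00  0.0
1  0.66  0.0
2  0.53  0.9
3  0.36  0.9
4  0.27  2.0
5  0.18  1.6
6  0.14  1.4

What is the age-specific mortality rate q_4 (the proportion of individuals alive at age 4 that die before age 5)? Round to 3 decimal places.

q_4 = (l_4 − l_5) / l_4 = (0.27 − 0.18) / 0.27
     = 0.09 / 0.27 = 0.333333… → 0.333

0.333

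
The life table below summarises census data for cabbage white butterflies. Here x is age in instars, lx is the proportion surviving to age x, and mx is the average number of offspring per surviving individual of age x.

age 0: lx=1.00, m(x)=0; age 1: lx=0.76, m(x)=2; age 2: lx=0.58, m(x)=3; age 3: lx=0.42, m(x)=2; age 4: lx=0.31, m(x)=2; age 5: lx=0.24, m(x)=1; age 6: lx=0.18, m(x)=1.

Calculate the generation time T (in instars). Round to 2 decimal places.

lx·mx: 0, 1.52, 1.74, 0.84, 0.62, 0.24, 0.18 → R0 = 5.14
x·lx·mx: 0, 1.52, 3.48, 2.52, 2.48, 1.2, 1.08 → Σ = 12.28
T = 12.28 / 5.14 = 2.389105… → 2.39

2.39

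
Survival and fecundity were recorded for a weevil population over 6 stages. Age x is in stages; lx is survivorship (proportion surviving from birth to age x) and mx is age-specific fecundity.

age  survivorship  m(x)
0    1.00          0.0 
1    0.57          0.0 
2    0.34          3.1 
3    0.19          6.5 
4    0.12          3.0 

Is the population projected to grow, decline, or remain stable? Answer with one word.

R0 = Σ lx·mx = 0 + 0 + 1.054 + 1.235 + 0.36 = 2.649
R0 > 1, so the population is growing.

growing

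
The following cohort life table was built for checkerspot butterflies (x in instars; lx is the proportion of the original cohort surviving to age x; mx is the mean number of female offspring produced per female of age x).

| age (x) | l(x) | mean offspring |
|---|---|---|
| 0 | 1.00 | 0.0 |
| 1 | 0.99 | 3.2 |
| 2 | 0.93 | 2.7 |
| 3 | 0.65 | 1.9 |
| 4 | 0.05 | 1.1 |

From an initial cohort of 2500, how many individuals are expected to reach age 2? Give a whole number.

2325

Expected survivors = N0 · l_2 = 2500 × 0.93 = 2325 → 2325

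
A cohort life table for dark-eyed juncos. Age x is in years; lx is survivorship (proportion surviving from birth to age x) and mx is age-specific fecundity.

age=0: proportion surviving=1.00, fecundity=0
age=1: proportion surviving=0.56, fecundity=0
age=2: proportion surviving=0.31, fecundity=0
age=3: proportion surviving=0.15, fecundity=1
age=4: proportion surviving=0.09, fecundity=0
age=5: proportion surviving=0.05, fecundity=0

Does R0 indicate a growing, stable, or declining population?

declining

R0 = Σ lx·mx = 0 + 0 + 0 + 0.15 + 0 + 0 = 0.15
R0 < 1, so the population is declining.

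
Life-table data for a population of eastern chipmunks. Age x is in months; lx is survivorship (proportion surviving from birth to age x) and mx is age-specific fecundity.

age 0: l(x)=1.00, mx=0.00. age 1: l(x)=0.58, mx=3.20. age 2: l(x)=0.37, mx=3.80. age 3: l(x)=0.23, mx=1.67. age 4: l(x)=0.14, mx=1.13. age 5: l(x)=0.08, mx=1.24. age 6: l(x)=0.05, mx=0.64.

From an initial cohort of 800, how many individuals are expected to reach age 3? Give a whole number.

184

Expected survivors = N0 · l_3 = 800 × 0.23 = 184 → 184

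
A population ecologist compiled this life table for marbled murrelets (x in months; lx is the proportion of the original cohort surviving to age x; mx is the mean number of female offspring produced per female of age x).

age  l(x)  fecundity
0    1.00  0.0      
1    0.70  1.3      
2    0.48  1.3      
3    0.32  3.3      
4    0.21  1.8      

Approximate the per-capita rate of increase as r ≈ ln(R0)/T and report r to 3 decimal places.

R0 = Σ lx·mx = 0 + 0.91 + 0.624 + 1.056 + 0.378 = 2.968
Σ x·lx·mx = 6.838; T = 6.838/2.968 = 2.30391…
r ≈ ln(R0)/T = ln(2.968)/2.30391… = 0.47219… → 0.472

0.472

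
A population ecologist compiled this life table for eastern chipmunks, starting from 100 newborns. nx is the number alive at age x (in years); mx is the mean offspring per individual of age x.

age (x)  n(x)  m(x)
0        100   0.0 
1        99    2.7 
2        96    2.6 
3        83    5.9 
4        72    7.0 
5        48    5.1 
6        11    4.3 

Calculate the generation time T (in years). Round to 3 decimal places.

lx = nx/n0 = nx/100: 1, 0.99, 0.96, 0.83, 0.72, 0.48, 0.11
lx·mx: 0, 2.673, 2.496, 4.897, 5.04, 2.448, 0.473 → R0 = 18.027
x·lx·mx: 0, 2.673, 4.992, 14.691, 20.16, 12.24, 2.838 → Σ = 57.594
T = 57.594 / 18.027 = 3.194874… → 3.195

3.195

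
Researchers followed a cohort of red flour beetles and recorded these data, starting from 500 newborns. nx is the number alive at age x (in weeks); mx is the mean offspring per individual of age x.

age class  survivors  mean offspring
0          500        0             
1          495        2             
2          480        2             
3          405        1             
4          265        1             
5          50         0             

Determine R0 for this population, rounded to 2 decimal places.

lx = nx/n0 = nx/500: 1, 0.99, 0.96, 0.81, 0.53, 0.1
lx·mx by age: 0, 1.98, 1.92, 0.81, 0.53, 0
R0 = Σ lx·mx = 5.24 → 5.24

5.24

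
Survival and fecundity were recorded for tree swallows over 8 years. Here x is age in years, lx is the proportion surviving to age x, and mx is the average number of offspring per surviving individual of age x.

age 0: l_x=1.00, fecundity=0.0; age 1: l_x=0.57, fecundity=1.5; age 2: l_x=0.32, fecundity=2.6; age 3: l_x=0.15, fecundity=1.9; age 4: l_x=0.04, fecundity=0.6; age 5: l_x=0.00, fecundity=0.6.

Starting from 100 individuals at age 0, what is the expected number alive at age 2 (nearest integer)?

32

Expected survivors = N0 · l_2 = 100 × 0.32 = 32 → 32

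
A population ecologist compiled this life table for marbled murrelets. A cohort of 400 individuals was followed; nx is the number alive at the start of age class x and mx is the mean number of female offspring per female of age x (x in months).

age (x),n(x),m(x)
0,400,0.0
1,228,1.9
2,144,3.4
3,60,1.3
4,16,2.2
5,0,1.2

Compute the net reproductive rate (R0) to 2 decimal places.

lx = nx/n0 = nx/400: 1, 0.57, 0.36, 0.15, 0.04, 0
lx·mx by age: 0, 1.083, 1.224, 0.195, 0.088, 0
R0 = Σ lx·mx = 2.59 → 2.59

2.59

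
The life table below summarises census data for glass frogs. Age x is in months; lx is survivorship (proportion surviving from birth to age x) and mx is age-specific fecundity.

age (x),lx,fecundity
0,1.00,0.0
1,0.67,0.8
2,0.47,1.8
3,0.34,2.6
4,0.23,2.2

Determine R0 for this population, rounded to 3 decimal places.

lx·mx by age: 0, 0.536, 0.846, 0.884, 0.506
R0 = Σ lx·mx = 2.772 → 2.772

2.772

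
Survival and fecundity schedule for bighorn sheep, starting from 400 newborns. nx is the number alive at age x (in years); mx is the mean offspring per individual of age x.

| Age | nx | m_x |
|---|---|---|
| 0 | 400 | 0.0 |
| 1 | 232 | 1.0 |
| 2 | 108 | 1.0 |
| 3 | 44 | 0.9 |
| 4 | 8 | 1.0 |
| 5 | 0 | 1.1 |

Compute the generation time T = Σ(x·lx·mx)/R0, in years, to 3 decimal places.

1.545

lx = nx/n0 = nx/400: 1, 0.58, 0.27, 0.11, 0.02, 0
lx·mx: 0, 0.58, 0.27, 0.099, 0.02, 0 → R0 = 0.969
x·lx·mx: 0, 0.58, 0.54, 0.297, 0.08, 0 → Σ = 1.497
T = 1.497 / 0.969 = 1.544892… → 1.545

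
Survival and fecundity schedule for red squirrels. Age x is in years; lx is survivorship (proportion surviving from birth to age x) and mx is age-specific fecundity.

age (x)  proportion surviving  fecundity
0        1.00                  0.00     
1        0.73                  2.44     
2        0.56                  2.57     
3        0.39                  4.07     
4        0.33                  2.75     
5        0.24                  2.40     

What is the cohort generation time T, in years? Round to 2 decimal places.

2.53

lx·mx: 0, 1.7812, 1.4392, 1.5873, 0.9075, 0.576 → R0 = 6.2912
x·lx·mx: 0, 1.7812, 2.8784, 4.7619, 3.63, 2.88 → Σ = 15.9315
T = 15.9315 / 6.2912 = 2.532347… → 2.53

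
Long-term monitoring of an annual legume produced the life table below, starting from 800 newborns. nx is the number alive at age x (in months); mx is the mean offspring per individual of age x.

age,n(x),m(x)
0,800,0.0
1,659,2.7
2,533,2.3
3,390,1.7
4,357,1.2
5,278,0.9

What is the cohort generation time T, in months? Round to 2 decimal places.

lx = nx/n0 = nx/800: 1, 0.82375, 0.66625, 0.4875, 0.44625, 0.3475
lx·mx: 0, 2.224125, 1.532375, 0.82875, 0.5355, 0.31275 → R0 = 5.4335
x·lx·mx: 0, 2.224125, 3.06475, 2.48625, 2.142, 1.56375 → Σ = 11.480875
T = 11.480875 / 5.4335 = 2.11298… → 2.11

2.11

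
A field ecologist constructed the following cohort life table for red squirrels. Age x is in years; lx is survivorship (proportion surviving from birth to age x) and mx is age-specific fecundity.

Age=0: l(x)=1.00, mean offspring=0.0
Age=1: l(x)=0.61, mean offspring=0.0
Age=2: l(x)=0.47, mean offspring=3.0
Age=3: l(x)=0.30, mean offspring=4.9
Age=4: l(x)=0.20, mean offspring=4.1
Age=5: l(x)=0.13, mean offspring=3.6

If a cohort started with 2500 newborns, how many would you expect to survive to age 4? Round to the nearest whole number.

Expected survivors = N0 · l_4 = 2500 × 0.20 = 500 → 500

500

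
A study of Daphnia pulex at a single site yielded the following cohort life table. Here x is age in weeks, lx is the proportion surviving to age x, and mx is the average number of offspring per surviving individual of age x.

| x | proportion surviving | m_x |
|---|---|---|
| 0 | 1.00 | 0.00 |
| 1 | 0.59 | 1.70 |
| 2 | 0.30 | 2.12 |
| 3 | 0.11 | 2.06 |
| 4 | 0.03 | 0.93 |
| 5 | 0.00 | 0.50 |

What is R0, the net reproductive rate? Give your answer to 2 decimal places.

lx·mx by age: 0, 1.003, 0.636, 0.2266, 0.0279, 0
R0 = Σ lx·mx = 1.8935 → 1.89

1.89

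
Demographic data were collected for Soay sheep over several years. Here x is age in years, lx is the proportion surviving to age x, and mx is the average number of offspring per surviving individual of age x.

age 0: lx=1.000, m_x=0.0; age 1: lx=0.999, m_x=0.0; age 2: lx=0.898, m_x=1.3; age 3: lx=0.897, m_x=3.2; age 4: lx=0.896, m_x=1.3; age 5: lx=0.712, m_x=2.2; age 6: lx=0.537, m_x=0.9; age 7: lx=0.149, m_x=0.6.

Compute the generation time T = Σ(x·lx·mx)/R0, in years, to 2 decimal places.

3.67

lx·mx: 0, 0, 1.1674, 2.8704, 1.1648, 1.5664, 0.4833, 0.0894 → R0 = 7.3417
x·lx·mx: 0, 0, 2.3348, 8.6112, 4.6592, 7.832, 2.8998, 0.6258 → Σ = 26.9628
T = 26.9628 / 7.3417 = 3.672555… → 3.67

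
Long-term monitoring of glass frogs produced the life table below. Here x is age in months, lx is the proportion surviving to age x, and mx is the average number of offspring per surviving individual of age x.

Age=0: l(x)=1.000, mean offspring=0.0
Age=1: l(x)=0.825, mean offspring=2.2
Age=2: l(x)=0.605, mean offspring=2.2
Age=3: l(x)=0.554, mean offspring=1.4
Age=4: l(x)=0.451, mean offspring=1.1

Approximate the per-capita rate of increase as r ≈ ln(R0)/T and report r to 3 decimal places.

R0 = Σ lx·mx = 0 + 1.815 + 1.331 + 0.7756 + 0.4961 = 4.4177
Σ x·lx·mx = 8.7882; T = 8.7882/4.4177 = 1.98932…
r ≈ ln(R0)/T = ln(4.4177)/1.98932… = 0.7468… → 0.747

0.747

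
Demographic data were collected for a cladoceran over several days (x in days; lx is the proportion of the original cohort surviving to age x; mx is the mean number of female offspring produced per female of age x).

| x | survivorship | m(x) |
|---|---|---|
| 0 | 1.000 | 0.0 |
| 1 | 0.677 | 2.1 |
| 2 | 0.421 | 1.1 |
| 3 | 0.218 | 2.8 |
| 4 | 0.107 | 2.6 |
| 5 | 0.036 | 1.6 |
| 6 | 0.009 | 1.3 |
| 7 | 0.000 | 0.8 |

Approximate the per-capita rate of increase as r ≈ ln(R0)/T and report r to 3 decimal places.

R0 = Σ lx·mx = 0 + 1.4217 + 0.4631 + 0.6104 + 0.2782 + 0.0576 + 0.0117 + 0 = 2.8427
Σ x·lx·mx = 5.6501; T = 5.6501/2.8427 = 1.98758…
r ≈ ln(R0)/T = ln(2.8427)/1.98758… = 0.52564… → 0.526

0.526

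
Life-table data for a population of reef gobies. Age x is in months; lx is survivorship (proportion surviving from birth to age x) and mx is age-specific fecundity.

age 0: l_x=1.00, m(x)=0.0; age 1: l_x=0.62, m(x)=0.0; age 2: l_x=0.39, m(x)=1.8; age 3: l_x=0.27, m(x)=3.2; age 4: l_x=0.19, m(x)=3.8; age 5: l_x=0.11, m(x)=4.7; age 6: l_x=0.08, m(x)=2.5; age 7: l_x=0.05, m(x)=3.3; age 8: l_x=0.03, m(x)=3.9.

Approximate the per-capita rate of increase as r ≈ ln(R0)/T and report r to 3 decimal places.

0.307

R0 = Σ lx·mx = 0 + 0 + 0.702 + 0.864 + 0.722 + 0.517 + 0.2 + 0.165 + 0.117 = 3.287
Σ x·lx·mx = 12.76; T = 12.76/3.287 = 3.88196…
r ≈ ln(R0)/T = ln(3.287)/3.88196… = 0.30654… → 0.307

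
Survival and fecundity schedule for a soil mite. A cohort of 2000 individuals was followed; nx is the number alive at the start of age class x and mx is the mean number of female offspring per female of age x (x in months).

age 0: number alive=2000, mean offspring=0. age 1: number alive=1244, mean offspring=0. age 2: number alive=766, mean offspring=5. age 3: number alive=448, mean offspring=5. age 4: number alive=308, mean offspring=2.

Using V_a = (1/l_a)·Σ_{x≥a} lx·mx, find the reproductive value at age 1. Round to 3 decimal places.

5.375

lx = nx/n0 = nx/2000: 1, 0.622, 0.383, 0.224, 0.154
lx·mx for x ≥ 1: 0, 1.915, 1.12, 0.308 → sum = 3.343
V_1 = 3.343 / l_1 = 3.343 / 0.622 = 5.374598… → 5.375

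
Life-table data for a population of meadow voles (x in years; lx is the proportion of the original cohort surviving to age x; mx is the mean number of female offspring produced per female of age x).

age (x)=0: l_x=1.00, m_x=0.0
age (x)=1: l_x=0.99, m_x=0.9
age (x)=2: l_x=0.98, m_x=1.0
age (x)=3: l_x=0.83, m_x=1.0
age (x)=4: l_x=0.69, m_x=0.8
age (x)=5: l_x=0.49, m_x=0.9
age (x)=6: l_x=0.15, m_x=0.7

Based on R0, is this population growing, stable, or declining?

growing

R0 = Σ lx·mx = 0 + 0.891 + 0.98 + 0.83 + 0.552 + 0.441 + 0.105 = 3.799
R0 > 1, so the population is growing.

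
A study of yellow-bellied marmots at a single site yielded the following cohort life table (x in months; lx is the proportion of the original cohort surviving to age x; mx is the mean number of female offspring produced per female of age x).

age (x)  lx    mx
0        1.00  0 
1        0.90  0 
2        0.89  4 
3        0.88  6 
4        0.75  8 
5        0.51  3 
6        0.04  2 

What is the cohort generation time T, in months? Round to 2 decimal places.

lx·mx: 0, 0, 3.56, 5.28, 6, 1.53, 0.08 → R0 = 16.45
x·lx·mx: 0, 0, 7.12, 15.84, 24, 7.65, 0.48 → Σ = 55.09
T = 55.09 / 16.45 = 3.348936… → 3.35

3.35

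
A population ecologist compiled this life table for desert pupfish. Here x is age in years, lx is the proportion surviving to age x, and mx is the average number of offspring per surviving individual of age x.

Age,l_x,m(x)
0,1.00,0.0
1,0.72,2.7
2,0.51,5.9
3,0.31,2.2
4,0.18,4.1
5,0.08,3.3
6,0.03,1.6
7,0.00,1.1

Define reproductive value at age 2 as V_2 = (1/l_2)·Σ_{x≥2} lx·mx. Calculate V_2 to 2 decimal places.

lx·mx for x ≥ 2: 3.009, 0.682, 0.738, 0.264, 0.048, 0 → sum = 4.741
V_2 = 4.741 / l_2 = 4.741 / 0.51 = 9.296078… → 9.30

9.30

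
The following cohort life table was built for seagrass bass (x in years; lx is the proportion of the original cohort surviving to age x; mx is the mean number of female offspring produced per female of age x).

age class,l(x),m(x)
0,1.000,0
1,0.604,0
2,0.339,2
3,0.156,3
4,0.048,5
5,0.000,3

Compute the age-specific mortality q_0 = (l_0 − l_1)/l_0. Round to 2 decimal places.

q_0 = (l_0 − l_1) / l_0 = (1 − 0.604) / 1
     = 0.396 / 1 = 0.396 → 0.40

0.40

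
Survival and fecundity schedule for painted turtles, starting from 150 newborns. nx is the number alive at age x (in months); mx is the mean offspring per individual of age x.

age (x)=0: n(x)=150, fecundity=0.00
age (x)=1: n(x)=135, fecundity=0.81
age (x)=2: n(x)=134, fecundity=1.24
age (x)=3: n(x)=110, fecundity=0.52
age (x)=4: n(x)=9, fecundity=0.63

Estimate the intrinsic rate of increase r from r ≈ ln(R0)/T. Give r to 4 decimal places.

0.4329

lx = nx/n0 = nx/150: 1, 0.9, 0.89333…, 0.73333…, 0.06
R0 = Σ lx·mx = 0 + 0.729 + 1.10773… + 0.38133… + 0.0378 = 2.255867…
Σ x·lx·mx = 4.239667…; T = 4.239667…/2.255867… = 1.8794…
r ≈ ln(R0)/T = ln(2.255867…)/1.8794… = 0.43287… → 0.4329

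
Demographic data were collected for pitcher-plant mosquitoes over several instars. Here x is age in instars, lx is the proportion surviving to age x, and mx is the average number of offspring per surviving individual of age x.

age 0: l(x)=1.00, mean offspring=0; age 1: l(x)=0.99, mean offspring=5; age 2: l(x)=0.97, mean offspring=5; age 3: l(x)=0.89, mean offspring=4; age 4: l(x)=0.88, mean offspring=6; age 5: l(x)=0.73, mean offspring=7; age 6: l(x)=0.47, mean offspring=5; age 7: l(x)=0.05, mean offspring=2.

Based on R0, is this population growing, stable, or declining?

growing

R0 = Σ lx·mx = 0 + 4.95 + 4.85 + 3.56 + 5.28 + 5.11 + 2.35 + 0.1 = 26.2
R0 > 1, so the population is growing.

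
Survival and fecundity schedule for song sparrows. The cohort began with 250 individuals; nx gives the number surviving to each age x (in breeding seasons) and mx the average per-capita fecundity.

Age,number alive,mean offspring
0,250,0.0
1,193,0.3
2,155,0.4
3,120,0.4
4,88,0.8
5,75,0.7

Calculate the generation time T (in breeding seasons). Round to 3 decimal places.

2.992

lx = nx/n0 = nx/250: 1, 0.772, 0.62, 0.48, 0.352, 0.3
lx·mx: 0, 0.2316, 0.248, 0.192, 0.2816, 0.21 → R0 = 1.1632
x·lx·mx: 0, 0.2316, 0.496, 0.576, 1.1264, 1.05 → Σ = 3.48
T = 3.48 / 1.1632 = 2.991747… → 2.992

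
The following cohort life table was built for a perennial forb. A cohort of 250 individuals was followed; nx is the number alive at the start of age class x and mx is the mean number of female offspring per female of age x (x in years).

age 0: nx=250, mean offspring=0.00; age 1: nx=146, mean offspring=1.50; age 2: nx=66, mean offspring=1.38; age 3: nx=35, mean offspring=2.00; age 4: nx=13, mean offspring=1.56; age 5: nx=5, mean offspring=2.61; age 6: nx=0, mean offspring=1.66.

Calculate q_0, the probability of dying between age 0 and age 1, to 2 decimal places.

0.42

lx = nx/n0 = nx/250: 1, 0.584, 0.264, 0.14, 0.052, 0.02, 0
q_0 = (l_0 − l_1) / l_0 = (1 − 0.584) / 1
     = 0.416 / 1 = 0.416 → 0.42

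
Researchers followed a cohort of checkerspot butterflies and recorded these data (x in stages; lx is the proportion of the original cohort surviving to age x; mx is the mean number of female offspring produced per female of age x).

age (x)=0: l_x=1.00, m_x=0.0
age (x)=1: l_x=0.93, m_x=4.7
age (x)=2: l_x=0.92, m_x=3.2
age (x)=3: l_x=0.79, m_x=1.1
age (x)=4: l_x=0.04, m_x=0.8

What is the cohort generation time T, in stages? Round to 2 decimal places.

lx·mx: 0, 4.371, 2.944, 0.869, 0.032 → R0 = 8.216
x·lx·mx: 0, 4.371, 5.888, 2.607, 0.128 → Σ = 12.994
T = 12.994 / 8.216 = 1.581548… → 1.58

1.58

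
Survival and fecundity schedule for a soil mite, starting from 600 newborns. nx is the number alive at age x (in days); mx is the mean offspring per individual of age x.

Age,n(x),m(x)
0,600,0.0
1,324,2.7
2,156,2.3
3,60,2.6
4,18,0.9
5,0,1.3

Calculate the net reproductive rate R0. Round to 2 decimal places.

lx = nx/n0 = nx/600: 1, 0.54, 0.26, 0.1, 0.03, 0
lx·mx by age: 0, 1.458, 0.598, 0.26, 0.027, 0
R0 = Σ lx·mx = 2.343 → 2.34

2.34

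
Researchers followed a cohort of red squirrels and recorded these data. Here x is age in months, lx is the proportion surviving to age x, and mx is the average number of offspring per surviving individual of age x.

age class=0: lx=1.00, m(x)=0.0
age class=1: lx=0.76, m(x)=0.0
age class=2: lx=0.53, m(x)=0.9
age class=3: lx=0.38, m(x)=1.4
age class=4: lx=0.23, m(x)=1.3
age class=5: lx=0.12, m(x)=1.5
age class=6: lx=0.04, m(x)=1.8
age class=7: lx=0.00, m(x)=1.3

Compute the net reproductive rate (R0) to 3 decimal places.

1.560

lx·mx by age: 0, 0, 0.477, 0.532, 0.299, 0.18, 0.072, 0
R0 = Σ lx·mx = 1.56 → 1.560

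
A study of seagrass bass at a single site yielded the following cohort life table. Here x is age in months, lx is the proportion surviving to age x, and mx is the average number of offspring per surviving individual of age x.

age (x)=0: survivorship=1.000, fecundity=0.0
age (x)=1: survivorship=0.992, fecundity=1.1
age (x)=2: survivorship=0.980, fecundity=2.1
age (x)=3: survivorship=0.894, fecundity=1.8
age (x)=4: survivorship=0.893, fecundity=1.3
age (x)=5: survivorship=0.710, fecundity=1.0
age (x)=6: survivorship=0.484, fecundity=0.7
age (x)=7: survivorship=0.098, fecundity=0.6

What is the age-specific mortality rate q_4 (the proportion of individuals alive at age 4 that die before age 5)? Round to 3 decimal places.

q_4 = (l_4 − l_5) / l_4 = (0.893 − 0.71) / 0.893
     = 0.183 / 0.893 = 0.204927… → 0.205

0.205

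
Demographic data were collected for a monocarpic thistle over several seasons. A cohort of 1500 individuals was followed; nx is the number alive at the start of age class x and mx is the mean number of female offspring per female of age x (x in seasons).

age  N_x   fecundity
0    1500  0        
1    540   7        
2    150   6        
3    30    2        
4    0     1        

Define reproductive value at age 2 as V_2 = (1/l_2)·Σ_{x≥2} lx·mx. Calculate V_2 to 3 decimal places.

lx = nx/n0 = nx/1500: 1, 0.36, 0.1, 0.02, 0
lx·mx for x ≥ 2: 0.6, 0.04, 0 → sum = 0.64
V_2 = 0.64 / l_2 = 0.64 / 0.1 = 6.4 → 6.400

6.400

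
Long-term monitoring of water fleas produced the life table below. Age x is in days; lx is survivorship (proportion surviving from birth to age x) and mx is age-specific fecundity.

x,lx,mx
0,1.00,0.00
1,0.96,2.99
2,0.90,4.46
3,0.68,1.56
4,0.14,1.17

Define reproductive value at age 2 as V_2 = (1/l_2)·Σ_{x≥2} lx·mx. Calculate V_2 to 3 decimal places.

lx·mx for x ≥ 2: 4.014, 1.0608, 0.1638 → sum = 5.2386
V_2 = 5.2386 / l_2 = 5.2386 / 0.9 = 5.820667… → 5.821

5.821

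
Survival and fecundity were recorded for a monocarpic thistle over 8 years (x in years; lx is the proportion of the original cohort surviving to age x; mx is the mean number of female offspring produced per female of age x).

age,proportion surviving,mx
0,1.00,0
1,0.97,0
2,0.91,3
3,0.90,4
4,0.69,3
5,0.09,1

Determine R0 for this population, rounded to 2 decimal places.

8.49

lx·mx by age: 0, 0, 2.73, 3.6, 2.07, 0.09
R0 = Σ lx·mx = 8.49 → 8.49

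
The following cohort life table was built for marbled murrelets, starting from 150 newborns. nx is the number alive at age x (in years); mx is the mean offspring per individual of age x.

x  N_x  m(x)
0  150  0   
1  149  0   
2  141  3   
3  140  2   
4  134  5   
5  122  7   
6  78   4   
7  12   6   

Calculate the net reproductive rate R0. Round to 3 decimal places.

lx = nx/n0 = nx/150: 1, 0.99333…, 0.94, 0.93333…, 0.89333…, 0.81333…, 0.52, 0.08
lx·mx by age: 0, 0, 2.82, 1.866667…, 4.466667…, 5.693333…, 2.08, 0.48
R0 = Σ lx·mx = 17.406667… → 17.407

17.407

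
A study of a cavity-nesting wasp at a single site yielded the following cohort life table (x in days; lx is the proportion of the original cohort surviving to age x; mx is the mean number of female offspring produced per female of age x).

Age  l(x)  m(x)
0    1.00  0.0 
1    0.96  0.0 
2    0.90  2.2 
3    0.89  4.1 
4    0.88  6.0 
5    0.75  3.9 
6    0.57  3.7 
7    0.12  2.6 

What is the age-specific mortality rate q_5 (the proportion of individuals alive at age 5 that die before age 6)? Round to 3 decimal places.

0.240

q_5 = (l_5 − l_6) / l_5 = (0.75 − 0.57) / 0.75
     = 0.18 / 0.75 = 0.24 → 0.240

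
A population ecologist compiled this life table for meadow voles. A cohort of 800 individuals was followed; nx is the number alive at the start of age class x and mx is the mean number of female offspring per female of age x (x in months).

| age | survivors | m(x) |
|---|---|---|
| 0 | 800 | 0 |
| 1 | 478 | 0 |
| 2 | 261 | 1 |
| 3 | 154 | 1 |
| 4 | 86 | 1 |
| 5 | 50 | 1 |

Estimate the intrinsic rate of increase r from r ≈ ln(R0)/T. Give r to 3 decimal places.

-0.130

lx = nx/n0 = nx/800: 1, 0.5975, 0.32625, 0.1925, 0.1075, 0.0625
R0 = Σ lx·mx = 0 + 0 + 0.32625 + 0.1925 + 0.1075 + 0.0625 = 0.68875
Σ x·lx·mx = 1.9725; T = 1.9725/0.68875 = 2.86388…
r ≈ ln(R0)/T = ln(0.68875)/2.86388… = -0.1302… → -0.130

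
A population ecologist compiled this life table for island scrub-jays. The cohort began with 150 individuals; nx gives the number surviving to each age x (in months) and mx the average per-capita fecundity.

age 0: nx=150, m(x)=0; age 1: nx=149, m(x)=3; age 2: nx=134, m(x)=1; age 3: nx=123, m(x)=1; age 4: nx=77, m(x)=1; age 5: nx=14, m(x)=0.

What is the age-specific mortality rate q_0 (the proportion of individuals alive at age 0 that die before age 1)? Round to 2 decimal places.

lx = nx/n0 = nx/150: 1, 0.99333…, 0.89333…, 0.82, 0.51333…, 0.09333…
q_0 = (l_0 − l_1) / l_0 = (1 − 0.993333…) / 1
     = 0.006667… / 1 = 0.006667… → 0.01

0.01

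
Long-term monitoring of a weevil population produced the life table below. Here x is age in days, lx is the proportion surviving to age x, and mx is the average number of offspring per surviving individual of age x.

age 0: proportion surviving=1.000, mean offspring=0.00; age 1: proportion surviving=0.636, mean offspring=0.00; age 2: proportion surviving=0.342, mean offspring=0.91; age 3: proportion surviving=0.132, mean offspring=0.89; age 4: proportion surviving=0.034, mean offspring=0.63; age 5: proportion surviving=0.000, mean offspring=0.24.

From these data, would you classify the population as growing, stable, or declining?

R0 = Σ lx·mx = 0 + 0 + 0.31122 + 0.11748 + 0.02142 + 0 = 0.45012
R0 < 1, so the population is declining.

declining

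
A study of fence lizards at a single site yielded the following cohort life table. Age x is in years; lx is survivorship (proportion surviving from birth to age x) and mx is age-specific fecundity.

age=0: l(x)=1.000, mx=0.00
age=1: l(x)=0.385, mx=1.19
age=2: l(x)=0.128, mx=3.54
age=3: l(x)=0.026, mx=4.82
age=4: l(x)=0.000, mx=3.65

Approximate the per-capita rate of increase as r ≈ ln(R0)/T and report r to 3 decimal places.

R0 = Σ lx·mx = 0 + 0.45815 + 0.45312 + 0.12532 + 0 = 1.03659
Σ x·lx·mx = 1.74035; T = 1.74035/1.03659 = 1.67892…
r ≈ ln(R0)/T = ln(1.03659)/1.67892… = 0.0214… → 0.021

0.021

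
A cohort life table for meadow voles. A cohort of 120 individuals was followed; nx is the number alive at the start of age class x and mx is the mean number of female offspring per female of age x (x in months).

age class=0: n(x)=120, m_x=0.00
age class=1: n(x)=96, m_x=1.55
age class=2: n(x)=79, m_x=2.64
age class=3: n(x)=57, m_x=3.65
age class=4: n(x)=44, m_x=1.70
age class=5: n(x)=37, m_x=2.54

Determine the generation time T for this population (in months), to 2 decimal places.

2.67

lx = nx/n0 = nx/120: 1, 0.8, 0.65833…, 0.475, 0.36667…, 0.30833…
lx·mx: 0, 1.24, 1.738…, 1.73375, 0.623333…, 0.783167… → R0 = 6.11825…
x·lx·mx: 0, 1.24, 3.476…, 5.20125, 2.493333…, 3.915833… → Σ = 16.326417…
T = 16.326417… / 6.11825… = 2.668478… → 2.67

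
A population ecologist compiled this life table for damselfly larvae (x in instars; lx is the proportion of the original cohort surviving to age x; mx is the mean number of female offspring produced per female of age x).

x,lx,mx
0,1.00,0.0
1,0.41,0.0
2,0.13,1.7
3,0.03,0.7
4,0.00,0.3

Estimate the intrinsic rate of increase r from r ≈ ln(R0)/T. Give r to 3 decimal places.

R0 = Σ lx·mx = 0 + 0 + 0.221 + 0.021 + 0 = 0.242
Σ x·lx·mx = 0.505; T = 0.505/0.242 = 2.08678…
r ≈ ln(R0)/T = ln(0.242)/2.08678… = -0.67991… → -0.680

-0.680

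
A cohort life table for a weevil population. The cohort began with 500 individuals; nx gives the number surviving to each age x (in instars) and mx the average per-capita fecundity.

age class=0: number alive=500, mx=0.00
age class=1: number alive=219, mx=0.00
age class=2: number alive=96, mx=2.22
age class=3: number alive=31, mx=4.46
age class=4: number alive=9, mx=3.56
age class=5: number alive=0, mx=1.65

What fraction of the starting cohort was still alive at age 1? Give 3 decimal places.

0.438

l_1 = n_1/n_0 = 219/500 = 0.438 → 0.438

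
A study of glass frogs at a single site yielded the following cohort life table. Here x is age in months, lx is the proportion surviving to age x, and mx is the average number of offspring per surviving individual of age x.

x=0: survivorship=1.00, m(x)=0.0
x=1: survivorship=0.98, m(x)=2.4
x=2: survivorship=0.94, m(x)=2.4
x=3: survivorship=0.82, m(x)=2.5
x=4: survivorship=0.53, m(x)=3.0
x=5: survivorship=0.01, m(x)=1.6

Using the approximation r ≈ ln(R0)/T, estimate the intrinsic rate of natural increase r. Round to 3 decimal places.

R0 = Σ lx·mx = 0 + 2.352 + 2.256 + 2.05 + 1.59 + 0.016 = 8.264
Σ x·lx·mx = 19.454; T = 19.454/8.264 = 2.35407…
r ≈ ln(R0)/T = ln(8.264)/2.35407… = 0.89713… → 0.897

0.897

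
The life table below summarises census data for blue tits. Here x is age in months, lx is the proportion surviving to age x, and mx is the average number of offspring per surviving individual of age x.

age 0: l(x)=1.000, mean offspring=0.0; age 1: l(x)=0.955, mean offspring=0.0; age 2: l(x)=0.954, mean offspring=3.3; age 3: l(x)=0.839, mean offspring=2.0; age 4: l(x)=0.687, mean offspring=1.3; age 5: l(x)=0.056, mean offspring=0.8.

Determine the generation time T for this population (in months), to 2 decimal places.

lx·mx: 0, 0, 3.1482, 1.678, 0.8931, 0.0448 → R0 = 5.7641
x·lx·mx: 0, 0, 6.2964, 5.034, 3.5724, 0.224 → Σ = 15.1268
T = 15.1268 / 5.7641 = 2.624313… → 2.62

2.62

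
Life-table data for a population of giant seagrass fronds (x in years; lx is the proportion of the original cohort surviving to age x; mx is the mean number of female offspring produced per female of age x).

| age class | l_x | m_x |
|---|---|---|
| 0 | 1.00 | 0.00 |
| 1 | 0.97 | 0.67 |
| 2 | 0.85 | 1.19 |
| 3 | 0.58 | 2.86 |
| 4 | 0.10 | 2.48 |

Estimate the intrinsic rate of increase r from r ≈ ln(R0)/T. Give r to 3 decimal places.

R0 = Σ lx·mx = 0 + 0.6499 + 1.0115 + 1.6588 + 0.248 = 3.5682
Σ x·lx·mx = 8.6413; T = 8.6413/3.5682 = 2.42175…
r ≈ ln(R0)/T = ln(3.5682)/2.42175… = 0.52526… → 0.525

0.525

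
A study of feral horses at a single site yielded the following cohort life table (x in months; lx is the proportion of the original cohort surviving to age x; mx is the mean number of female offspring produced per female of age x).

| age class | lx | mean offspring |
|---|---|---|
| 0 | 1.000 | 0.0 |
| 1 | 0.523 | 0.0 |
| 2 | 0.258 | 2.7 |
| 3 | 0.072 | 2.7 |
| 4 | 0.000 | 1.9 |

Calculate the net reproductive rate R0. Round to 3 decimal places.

0.891

lx·mx by age: 0, 0, 0.6966, 0.1944, 0
R0 = Σ lx·mx = 0.891 → 0.891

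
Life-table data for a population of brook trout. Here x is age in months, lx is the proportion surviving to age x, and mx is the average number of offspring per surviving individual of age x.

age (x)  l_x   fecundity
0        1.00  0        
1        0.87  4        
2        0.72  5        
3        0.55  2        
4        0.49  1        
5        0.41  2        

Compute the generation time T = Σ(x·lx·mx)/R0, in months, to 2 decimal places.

lx·mx: 0, 3.48, 3.6, 1.1, 0.49, 0.82 → R0 = 9.49
x·lx·mx: 0, 3.48, 7.2, 3.3, 1.96, 4.1 → Σ = 20.04
T = 20.04 / 9.49 = 2.111697… → 2.11

2.11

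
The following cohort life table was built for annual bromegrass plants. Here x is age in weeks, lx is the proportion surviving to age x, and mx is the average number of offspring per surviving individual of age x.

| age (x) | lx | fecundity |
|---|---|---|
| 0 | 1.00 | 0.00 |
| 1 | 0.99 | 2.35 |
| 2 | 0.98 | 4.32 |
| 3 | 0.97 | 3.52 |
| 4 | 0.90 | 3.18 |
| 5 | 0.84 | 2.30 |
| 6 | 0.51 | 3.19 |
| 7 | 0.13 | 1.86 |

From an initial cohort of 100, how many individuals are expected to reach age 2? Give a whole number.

98

Expected survivors = N0 · l_2 = 100 × 0.98 = 98 → 98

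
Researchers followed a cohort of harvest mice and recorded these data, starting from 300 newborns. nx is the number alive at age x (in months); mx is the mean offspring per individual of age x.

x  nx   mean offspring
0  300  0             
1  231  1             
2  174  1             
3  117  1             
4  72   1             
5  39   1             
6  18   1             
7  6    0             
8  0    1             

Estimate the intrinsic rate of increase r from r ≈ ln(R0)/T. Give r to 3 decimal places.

0.332

lx = nx/n0 = nx/300: 1, 0.77, 0.58, 0.39, 0.24, 0.13, 0.06, 0.02, 0
R0 = Σ lx·mx = 0 + 0.77 + 0.58 + 0.39 + 0.24 + 0.13 + 0.06 + 0 + 0 = 2.17
Σ x·lx·mx = 5.07; T = 5.07/2.17 = 2.33641…
r ≈ ln(R0)/T = ln(2.17)/2.33641… = 0.33159… → 0.332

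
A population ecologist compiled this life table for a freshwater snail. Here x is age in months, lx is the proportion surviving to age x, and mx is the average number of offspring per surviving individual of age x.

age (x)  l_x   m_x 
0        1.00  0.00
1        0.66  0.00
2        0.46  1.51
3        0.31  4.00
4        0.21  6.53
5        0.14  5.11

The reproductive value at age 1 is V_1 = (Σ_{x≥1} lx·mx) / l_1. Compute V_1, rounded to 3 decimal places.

lx·mx for x ≥ 1: 0, 0.6946, 1.24, 1.3713, 0.7154 → sum = 4.0213
V_1 = 4.0213 / l_1 = 4.0213 / 0.66 = 6.092879… → 6.093

6.093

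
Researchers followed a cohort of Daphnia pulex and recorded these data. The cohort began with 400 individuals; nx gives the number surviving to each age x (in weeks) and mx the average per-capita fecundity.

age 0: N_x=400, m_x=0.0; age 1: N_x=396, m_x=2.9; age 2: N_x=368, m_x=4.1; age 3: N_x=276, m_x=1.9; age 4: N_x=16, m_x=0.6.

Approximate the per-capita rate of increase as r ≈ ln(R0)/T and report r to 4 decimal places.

1.1470

lx = nx/n0 = nx/400: 1, 0.99, 0.92, 0.69, 0.04
R0 = Σ lx·mx = 0 + 2.871 + 3.772 + 1.311 + 0.024 = 7.978
Σ x·lx·mx = 14.444; T = 14.444/7.978 = 1.81048…
r ≈ ln(R0)/T = ln(7.978)/1.81048… = 1.147038… → 1.1470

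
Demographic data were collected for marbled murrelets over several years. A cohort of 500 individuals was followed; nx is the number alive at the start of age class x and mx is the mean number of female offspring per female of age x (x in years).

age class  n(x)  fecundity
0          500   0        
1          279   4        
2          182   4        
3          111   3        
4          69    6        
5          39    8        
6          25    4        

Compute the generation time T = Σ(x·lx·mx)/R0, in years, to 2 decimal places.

lx = nx/n0 = nx/500: 1, 0.558, 0.364, 0.222, 0.138, 0.078, 0.05
lx·mx: 0, 2.232, 1.456, 0.666, 0.828, 0.624, 0.2 → R0 = 6.006
x·lx·mx: 0, 2.232, 2.912, 1.998, 3.312, 3.12, 1.2 → Σ = 14.774
T = 14.774 / 6.006 = 2.459873… → 2.46

2.46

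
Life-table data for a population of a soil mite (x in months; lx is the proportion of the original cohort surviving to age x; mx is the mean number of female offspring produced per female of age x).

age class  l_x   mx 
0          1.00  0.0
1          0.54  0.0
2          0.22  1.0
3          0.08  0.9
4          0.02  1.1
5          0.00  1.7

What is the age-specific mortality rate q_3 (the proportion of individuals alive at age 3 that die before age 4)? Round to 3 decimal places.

q_3 = (l_3 − l_4) / l_3 = (0.08 − 0.02) / 0.08
     = 0.06 / 0.08 = 0.75 → 0.750

0.750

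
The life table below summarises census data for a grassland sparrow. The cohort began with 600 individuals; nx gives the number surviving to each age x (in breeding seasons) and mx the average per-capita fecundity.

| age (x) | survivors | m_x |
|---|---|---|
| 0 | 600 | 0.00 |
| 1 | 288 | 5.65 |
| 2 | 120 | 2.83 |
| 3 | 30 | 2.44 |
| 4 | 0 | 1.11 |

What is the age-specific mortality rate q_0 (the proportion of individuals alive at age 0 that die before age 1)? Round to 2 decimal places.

0.52

lx = nx/n0 = nx/600: 1, 0.48, 0.2, 0.05, 0
q_0 = (l_0 − l_1) / l_0 = (1 − 0.48) / 1
     = 0.52 / 1 = 0.52 → 0.52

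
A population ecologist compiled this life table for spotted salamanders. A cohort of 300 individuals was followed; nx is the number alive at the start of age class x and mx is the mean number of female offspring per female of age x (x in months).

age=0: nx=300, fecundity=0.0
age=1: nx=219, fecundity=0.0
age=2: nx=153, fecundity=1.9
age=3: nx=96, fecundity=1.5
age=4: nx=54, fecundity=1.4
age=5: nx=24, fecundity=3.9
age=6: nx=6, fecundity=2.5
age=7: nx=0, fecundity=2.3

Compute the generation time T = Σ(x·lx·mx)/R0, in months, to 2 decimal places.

lx = nx/n0 = nx/300: 1, 0.73, 0.51, 0.32, 0.18, 0.08, 0.02, 0
lx·mx: 0, 0, 0.969, 0.48, 0.252, 0.312, 0.05, 0 → R0 = 2.063
x·lx·mx: 0, 0, 1.938, 1.44, 1.008, 1.56, 0.3, 0 → Σ = 6.246
T = 6.246 / 2.063 = 3.02763… → 3.03

3.03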